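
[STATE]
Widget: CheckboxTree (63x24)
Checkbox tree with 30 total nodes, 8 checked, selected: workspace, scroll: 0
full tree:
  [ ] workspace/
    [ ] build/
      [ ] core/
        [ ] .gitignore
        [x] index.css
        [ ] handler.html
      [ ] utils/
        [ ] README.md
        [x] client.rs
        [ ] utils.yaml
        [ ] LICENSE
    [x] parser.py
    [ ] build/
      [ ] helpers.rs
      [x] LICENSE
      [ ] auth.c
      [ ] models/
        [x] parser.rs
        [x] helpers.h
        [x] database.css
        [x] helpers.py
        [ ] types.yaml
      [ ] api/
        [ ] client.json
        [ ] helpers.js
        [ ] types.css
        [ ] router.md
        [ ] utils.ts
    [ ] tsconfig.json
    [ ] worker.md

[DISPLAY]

>[-] workspace/                                                
   [-] build/                                                  
     [-] core/                                                 
       [ ] .gitignore                                          
       [x] index.css                                           
       [ ] handler.html                                        
     [-] utils/                                                
       [ ] README.md                                           
       [x] client.rs                                           
       [ ] utils.yaml                                          
       [ ] LICENSE                                             
   [x] parser.py                                               
   [-] build/                                                  
     [ ] helpers.rs                                            
     [x] LICENSE                                               
     [ ] auth.c                                                
     [-] models/                                               
       [x] parser.rs                                           
       [x] helpers.h                                           
       [x] database.css                                        
       [x] helpers.py                                          
       [ ] types.yaml                                          
     [ ] api/                                                  
       [ ] client.json                                         


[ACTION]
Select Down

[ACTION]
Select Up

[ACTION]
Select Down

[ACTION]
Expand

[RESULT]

 [-] workspace/                                                
>  [-] build/                                                  
     [-] core/                                                 
       [ ] .gitignore                                          
       [x] index.css                                           
       [ ] handler.html                                        
     [-] utils/                                                
       [ ] README.md                                           
       [x] client.rs                                           
       [ ] utils.yaml                                          
       [ ] LICENSE                                             
   [x] parser.py                                               
   [-] build/                                                  
     [ ] helpers.rs                                            
     [x] LICENSE                                               
     [ ] auth.c                                                
     [-] models/                                               
       [x] parser.rs                                           
       [x] helpers.h                                           
       [x] database.css                                        
       [x] helpers.py                                          
       [ ] types.yaml                                          
     [ ] api/                                                  
       [ ] client.json                                         


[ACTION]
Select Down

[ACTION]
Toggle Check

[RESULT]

 [-] workspace/                                                
   [-] build/                                                  
>    [x] core/                                                 
       [x] .gitignore                                          
       [x] index.css                                           
       [x] handler.html                                        
     [-] utils/                                                
       [ ] README.md                                           
       [x] client.rs                                           
       [ ] utils.yaml                                          
       [ ] LICENSE                                             
   [x] parser.py                                               
   [-] build/                                                  
     [ ] helpers.rs                                            
     [x] LICENSE                                               
     [ ] auth.c                                                
     [-] models/                                               
       [x] parser.rs                                           
       [x] helpers.h                                           
       [x] database.css                                        
       [x] helpers.py                                          
       [ ] types.yaml                                          
     [ ] api/                                                  
       [ ] client.json                                         


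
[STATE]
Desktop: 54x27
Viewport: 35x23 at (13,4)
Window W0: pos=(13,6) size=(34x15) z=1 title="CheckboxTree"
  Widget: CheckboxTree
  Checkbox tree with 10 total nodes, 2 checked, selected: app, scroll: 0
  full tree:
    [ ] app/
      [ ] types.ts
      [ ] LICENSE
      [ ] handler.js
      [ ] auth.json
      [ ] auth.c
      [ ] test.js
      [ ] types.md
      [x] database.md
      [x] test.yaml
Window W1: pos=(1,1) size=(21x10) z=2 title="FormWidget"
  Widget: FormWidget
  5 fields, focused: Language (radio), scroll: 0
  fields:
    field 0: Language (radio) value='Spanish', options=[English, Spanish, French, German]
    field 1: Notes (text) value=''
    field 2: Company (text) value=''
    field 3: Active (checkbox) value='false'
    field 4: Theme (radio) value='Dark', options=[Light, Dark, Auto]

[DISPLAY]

   ( ) E┃                          
   [   ]┃                          
   [   ]┃━━━━━━━━━━━━━━━━━━━━━━━━┓ 
   [ ]  ┃xTree                   ┃ 
   ( ) L┃────────────────────────┨ 
        ┃/                       ┃ 
━━━━━━━━┛ypes.ts                 ┃ 
┃   [ ] LICENSE                  ┃ 
┃   [ ] handler.js               ┃ 
┃   [ ] auth.json                ┃ 
┃   [ ] auth.c                   ┃ 
┃   [ ] test.js                  ┃ 
┃   [ ] types.md                 ┃ 
┃   [x] database.md              ┃ 
┃   [x] test.yaml                ┃ 
┃                                ┃ 
┗━━━━━━━━━━━━━━━━━━━━━━━━━━━━━━━━┛ 
                                   
                                   
                                   
                                   
                                   
                                   


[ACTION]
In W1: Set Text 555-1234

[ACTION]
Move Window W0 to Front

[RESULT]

   ( ) E┃                          
   [   ]┃                          
┏━━━━━━━━━━━━━━━━━━━━━━━━━━━━━━━━┓ 
┃ CheckboxTree                   ┃ 
┠────────────────────────────────┨ 
┃>[-] app/                       ┃ 
┃   [ ] types.ts                 ┃ 
┃   [ ] LICENSE                  ┃ 
┃   [ ] handler.js               ┃ 
┃   [ ] auth.json                ┃ 
┃   [ ] auth.c                   ┃ 
┃   [ ] test.js                  ┃ 
┃   [ ] types.md                 ┃ 
┃   [x] database.md              ┃ 
┃   [x] test.yaml                ┃ 
┃                                ┃ 
┗━━━━━━━━━━━━━━━━━━━━━━━━━━━━━━━━┛ 
                                   
                                   
                                   
                                   
                                   
                                   


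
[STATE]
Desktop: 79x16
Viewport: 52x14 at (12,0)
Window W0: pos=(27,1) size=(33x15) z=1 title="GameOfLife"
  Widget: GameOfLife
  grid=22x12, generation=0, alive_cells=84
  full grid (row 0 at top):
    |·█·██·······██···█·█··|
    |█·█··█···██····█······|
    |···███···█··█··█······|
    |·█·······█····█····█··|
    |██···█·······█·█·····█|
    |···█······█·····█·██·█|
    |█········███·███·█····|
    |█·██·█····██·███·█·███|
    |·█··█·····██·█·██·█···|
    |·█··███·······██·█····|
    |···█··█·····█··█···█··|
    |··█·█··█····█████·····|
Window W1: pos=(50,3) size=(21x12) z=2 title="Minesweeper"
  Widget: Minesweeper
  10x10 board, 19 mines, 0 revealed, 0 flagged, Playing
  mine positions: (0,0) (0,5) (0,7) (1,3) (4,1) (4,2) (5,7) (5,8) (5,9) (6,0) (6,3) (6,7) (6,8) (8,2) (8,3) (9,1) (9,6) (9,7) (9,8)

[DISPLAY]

                                                    
               ┏━━━━━━━━━━━━━━━━━━━━━━━━━━━━━━━┓    
               ┃ GameOfLife                    ┃    
               ┠──────────────────────┏━━━━━━━━━━━━━
               ┃Gen: 0                ┃ Minesweeper 
               ┃█·█··█···██····█······┠─────────────
               ┃···███···█··█··█······┃■■■■■■■■■■   
               ┃·█·······█····█····█··┃■■■■■■■■■■   
               ┃██···█·······█·█·····█┃■■■■■■■■■■   
               ┃···█······█·····█·██·█┃■■■■■■■■■■   
               ┃█········███·███·█····┃■■■■■■■■■■   
               ┃█·██·█····██·███·█·███┃■■■■■■■■■■   
               ┃·█··█·····██·█·██·█···┃■■■■■■■■■■   
               ┃·█··███·······██·█····┃■■■■■■■■■■   


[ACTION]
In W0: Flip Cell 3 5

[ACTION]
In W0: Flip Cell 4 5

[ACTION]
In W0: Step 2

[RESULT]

                                                    
               ┏━━━━━━━━━━━━━━━━━━━━━━━━━━━━━━━┓    
               ┃ GameOfLife                    ┃    
               ┠──────────────────────┏━━━━━━━━━━━━━
               ┃Gen: 2                ┃ Minesweeper 
               ┃█····██·███████·······┠─────────────
               ┃···█·██·██·█····█·····┃■■■■■■■■■■   
               ┃····███······█··█·····┃■■■■■■■■■■   
               ┃··········██······██··┃■■■■■■■■■■   
               ┃·········█████·██···█·┃■■■■■■■■■■   
               ┃····█····█·█·█·······█┃■■■■■■■■■■   
               ┃█···██····█·█····█···█┃■■■■■■■■■■   
               ┃█·········██·█······█·┃■■■■■■■■■■   
               ┃····█·█···█··█···██···┃■■■■■■■■■■   


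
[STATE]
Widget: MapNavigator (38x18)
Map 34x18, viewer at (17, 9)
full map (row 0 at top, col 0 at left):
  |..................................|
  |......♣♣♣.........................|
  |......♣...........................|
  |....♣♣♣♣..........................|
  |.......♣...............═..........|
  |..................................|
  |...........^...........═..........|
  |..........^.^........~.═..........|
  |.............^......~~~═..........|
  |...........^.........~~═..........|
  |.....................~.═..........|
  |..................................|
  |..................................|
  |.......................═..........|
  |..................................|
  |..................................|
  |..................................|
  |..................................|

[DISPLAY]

  ..................................  
  ......♣♣♣.........................  
  ......♣...........................  
  ....♣♣♣♣..........................  
  .......♣...............═..........  
  ..................................  
  ...........^...........═..........  
  ..........^.^........~.═..........  
  .............^......~~~═..........  
  ...........^.....@...~~═..........  
  .....................~.═..........  
  ..................................  
  ..................................  
  .......................═..........  
  ..................................  
  ..................................  
  ..................................  
  ..................................  


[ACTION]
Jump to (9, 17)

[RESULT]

          .............^......~~~═....
          ...........^.........~~═....
          .....................~.═....
          ............................
          ............................
          .......................═....
          ............................
          ............................
          ............................
          .........@..................
                                      
                                      
                                      
                                      
                                      
                                      
                                      
                                      


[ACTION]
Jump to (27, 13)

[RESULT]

...............═..........            
..........................            
...^...........═..........            
..^.^........~.═..........            
.....^......~~~═..........            
...^.........~~═..........            
.............~.═..........            
..........................            
..........................            
...............═...@......            
..........................            
..........................            
..........................            
..........................            
                                      
                                      
                                      
                                      


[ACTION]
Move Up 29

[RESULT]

                                      
                                      
                                      
                                      
                                      
                                      
                                      
                                      
                                      
...................@......            
♣.........................            
..........................            
..........................            
...............═..........            
..........................            
...^...........═..........            
..^.^........~.═..........            
.....^......~~~═..........            


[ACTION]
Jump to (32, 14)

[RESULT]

.....................                 
..........═..........                 
........~.═..........                 
^......~~~═..........                 
........~~═..........                 
........~.═..........                 
.....................                 
.....................                 
..........═..........                 
...................@.                 
.....................                 
.....................                 
.....................                 
                                      
                                      
                                      
                                      
                                      


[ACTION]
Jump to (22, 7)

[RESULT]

                                      
                                      
...............................       
...♣♣♣.........................       
...♣...........................       
.♣♣♣♣..........................       
....♣...............═..........       
...............................       
........^...........═..........       
.......^.^........~@═..........       
..........^......~~~═..........       
........^.........~~═..........       
..................~.═..........       
...............................       
...............................       
....................═..........       
...............................       
...............................       


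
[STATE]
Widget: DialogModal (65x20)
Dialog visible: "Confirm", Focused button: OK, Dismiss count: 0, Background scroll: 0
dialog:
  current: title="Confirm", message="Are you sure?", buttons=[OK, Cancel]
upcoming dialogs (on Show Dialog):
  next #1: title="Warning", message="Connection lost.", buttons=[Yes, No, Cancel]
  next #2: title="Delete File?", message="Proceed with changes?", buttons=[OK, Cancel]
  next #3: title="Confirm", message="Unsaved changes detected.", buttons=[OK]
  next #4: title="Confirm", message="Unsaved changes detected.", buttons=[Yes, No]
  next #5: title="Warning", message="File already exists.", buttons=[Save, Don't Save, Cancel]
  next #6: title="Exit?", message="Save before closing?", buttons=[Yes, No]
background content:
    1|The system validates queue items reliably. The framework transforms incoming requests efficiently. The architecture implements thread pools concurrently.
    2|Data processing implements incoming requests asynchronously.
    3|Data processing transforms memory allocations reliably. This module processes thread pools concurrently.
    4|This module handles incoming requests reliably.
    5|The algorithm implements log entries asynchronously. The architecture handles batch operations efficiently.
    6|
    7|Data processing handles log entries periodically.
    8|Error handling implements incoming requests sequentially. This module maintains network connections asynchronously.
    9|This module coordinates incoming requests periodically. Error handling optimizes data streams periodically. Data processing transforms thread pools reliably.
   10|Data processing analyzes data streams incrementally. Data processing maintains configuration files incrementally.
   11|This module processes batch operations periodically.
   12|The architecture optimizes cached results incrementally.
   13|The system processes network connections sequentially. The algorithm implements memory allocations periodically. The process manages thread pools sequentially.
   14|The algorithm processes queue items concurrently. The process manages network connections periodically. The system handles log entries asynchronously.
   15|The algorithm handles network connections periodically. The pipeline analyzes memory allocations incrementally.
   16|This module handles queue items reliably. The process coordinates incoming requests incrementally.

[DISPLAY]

The system validates queue items reliably. The framework transfor
Data processing implements incoming requests asynchronously.     
Data processing transforms memory allocations reliably. This modu
This module handles incoming requests reliably.                  
The algorithm implements log entries asynchronously. The architec
                                                                 
Data processing handles log entries periodically.                
Error handling implement┌───────────────┐ts sequentially. This mo
This module coordinates │    Confirm    │ periodically. Error han
Data processing analyzes│ Are you sure? │rementally. Data process
This module processes ba│ [OK]  Cancel  │riodically.             
The architecture optimiz└───────────────┘ incrementally.         
The system processes network connections sequentially. The algori
The algorithm processes queue items concurrently. The process man
The algorithm handles network connections periodically. The pipel
This module handles queue items reliably. The process coordinates
                                                                 
                                                                 
                                                                 
                                                                 


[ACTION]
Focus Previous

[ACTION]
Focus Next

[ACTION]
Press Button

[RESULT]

The system validates queue items reliably. The framework transfor
Data processing implements incoming requests asynchronously.     
Data processing transforms memory allocations reliably. This modu
This module handles incoming requests reliably.                  
The algorithm implements log entries asynchronously. The architec
                                                                 
Data processing handles log entries periodically.                
Error handling implements incoming requests sequentially. This mo
This module coordinates incoming requests periodically. Error han
Data processing analyzes data streams incrementally. Data process
This module processes batch operations periodically.             
The architecture optimizes cached results incrementally.         
The system processes network connections sequentially. The algori
The algorithm processes queue items concurrently. The process man
The algorithm handles network connections periodically. The pipel
This module handles queue items reliably. The process coordinates
                                                                 
                                                                 
                                                                 
                                                                 


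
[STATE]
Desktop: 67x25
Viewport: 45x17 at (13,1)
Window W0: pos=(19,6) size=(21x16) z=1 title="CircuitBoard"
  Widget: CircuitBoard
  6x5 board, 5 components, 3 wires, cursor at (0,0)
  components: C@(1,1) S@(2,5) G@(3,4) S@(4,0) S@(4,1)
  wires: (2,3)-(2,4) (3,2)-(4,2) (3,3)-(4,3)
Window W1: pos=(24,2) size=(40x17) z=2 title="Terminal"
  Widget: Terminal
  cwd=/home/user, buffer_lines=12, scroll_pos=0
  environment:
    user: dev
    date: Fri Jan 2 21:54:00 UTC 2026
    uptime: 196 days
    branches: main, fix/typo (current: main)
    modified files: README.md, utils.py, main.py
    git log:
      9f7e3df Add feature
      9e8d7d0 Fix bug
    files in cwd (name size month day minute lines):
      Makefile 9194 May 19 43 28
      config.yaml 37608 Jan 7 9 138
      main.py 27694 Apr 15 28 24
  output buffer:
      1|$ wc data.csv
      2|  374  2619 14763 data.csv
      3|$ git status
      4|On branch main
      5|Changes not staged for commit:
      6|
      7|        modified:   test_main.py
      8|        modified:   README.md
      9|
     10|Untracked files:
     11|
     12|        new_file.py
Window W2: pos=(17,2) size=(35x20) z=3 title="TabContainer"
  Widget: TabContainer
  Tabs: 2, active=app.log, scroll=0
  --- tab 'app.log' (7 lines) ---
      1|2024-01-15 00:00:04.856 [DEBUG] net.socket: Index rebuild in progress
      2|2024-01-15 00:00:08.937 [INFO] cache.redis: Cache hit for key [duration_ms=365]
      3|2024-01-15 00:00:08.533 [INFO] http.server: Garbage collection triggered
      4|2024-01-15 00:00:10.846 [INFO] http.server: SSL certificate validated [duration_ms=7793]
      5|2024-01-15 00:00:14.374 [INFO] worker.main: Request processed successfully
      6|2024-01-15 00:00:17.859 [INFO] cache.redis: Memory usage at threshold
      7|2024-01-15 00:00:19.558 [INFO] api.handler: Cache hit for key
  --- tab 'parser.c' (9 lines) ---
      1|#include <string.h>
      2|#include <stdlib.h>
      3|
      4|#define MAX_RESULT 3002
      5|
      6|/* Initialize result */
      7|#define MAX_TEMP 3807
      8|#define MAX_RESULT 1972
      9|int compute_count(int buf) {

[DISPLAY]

                                             
    ┏━━━━━━━━━━━━━━━━━━━━━━━━━━━━━━━━━┓━━━━━━
    ┃ TabContainer                    ┃      
    ┠─────────────────────────────────┨──────
    ┃[app.log]│ parser.c              ┃      
    ┃─────────────────────────────────┃      
    ┃2024-01-15 00:00:04.856 [DEBUG] n┃      
    ┃2024-01-15 00:00:08.937 [INFO] ca┃      
    ┃2024-01-15 00:00:08.533 [INFO] ht┃it:   
    ┃2024-01-15 00:00:10.846 [INFO] ht┃      
    ┃2024-01-15 00:00:14.374 [INFO] wo┃in.py 
    ┃2024-01-15 00:00:17.859 [INFO] ca┃md    
    ┃2024-01-15 00:00:19.558 [INFO] ap┃      
    ┃                                 ┃      
    ┃                                 ┃      
    ┃                                 ┃      
    ┃                                 ┃      


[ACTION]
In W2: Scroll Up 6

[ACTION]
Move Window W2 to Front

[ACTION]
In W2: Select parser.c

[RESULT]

                                             
    ┏━━━━━━━━━━━━━━━━━━━━━━━━━━━━━━━━━┓━━━━━━
    ┃ TabContainer                    ┃      
    ┠─────────────────────────────────┨──────
    ┃ app.log │[parser.c]             ┃      
    ┃─────────────────────────────────┃      
    ┃#include <string.h>              ┃      
    ┃#include <stdlib.h>              ┃      
    ┃                                 ┃it:   
    ┃#define MAX_RESULT 3002          ┃      
    ┃                                 ┃in.py 
    ┃/* Initialize result */          ┃md    
    ┃#define MAX_TEMP 3807            ┃      
    ┃#define MAX_RESULT 1972          ┃      
    ┃int compute_count(int buf) {     ┃      
    ┃                                 ┃      
    ┃                                 ┃      


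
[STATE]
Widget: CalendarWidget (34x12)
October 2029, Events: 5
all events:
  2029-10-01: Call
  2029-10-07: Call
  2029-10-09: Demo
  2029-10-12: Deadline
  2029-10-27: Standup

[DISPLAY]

           October 2029           
Mo Tu We Th Fr Sa Su              
 1*  2  3  4  5  6  7*            
 8  9* 10 11 12* 13 14            
15 16 17 18 19 20 21              
22 23 24 25 26 27* 28             
29 30 31                          
                                  
                                  
                                  
                                  
                                  


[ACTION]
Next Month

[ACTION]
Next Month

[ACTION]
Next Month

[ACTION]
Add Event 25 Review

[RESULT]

           January 2030           
Mo Tu We Th Fr Sa Su              
    1  2  3  4  5  6              
 7  8  9 10 11 12 13              
14 15 16 17 18 19 20              
21 22 23 24 25* 26 27             
28 29 30 31                       
                                  
                                  
                                  
                                  
                                  


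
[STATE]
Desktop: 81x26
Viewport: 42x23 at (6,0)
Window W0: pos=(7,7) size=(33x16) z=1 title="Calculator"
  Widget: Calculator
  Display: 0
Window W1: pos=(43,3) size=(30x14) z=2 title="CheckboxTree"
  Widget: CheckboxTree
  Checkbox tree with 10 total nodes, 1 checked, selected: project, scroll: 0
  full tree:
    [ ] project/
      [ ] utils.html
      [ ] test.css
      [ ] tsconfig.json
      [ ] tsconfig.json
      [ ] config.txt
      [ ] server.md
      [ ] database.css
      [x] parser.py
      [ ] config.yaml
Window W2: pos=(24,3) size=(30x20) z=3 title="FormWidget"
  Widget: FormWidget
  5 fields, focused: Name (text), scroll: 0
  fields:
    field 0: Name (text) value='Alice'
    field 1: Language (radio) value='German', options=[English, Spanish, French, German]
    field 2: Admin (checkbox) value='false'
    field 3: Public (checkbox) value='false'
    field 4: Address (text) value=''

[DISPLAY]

                                          
                                          
                                          
                  ┏━━━━━━━━━━━━━━━━━━━━━━━
                  ┃ FormWidget            
                  ┠───────────────────────
                  ┃> Name:       [Alice   
 ┏━━━━━━━━━━━━━━━━┃  Language:   ( ) Engli
 ┃ Calculator     ┃  Admin:      [ ]      
 ┠────────────────┃  Public:     [ ]      
 ┃                ┃  Address:    [        
 ┃┌───┬───┬───┬───┃                       
 ┃│ 7 │ 8 │ 9 │ ÷ ┃                       
 ┃├───┼───┼───┼───┃                       
 ┃│ 4 │ 5 │ 6 │ × ┃                       
 ┃├───┼───┼───┼───┃                       
 ┃│ 1 │ 2 │ 3 │ - ┃                       
 ┃├───┼───┼───┼───┃                       
 ┃│ 0 │ . │ = │ + ┃                       
 ┃├───┼───┼───┼───┃                       
 ┃│ C │ MC│ MR│ M+┃                       
 ┃└───┴───┴───┴───┃                       
 ┗━━━━━━━━━━━━━━━━┗━━━━━━━━━━━━━━━━━━━━━━━


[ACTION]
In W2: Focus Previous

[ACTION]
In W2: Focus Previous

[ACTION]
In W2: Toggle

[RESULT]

                                          
                                          
                                          
                  ┏━━━━━━━━━━━━━━━━━━━━━━━
                  ┃ FormWidget            
                  ┠───────────────────────
                  ┃  Name:       [Alice   
 ┏━━━━━━━━━━━━━━━━┃  Language:   ( ) Engli
 ┃ Calculator     ┃  Admin:      [ ]      
 ┠────────────────┃> Public:     [x]      
 ┃                ┃  Address:    [        
 ┃┌───┬───┬───┬───┃                       
 ┃│ 7 │ 8 │ 9 │ ÷ ┃                       
 ┃├───┼───┼───┼───┃                       
 ┃│ 4 │ 5 │ 6 │ × ┃                       
 ┃├───┼───┼───┼───┃                       
 ┃│ 1 │ 2 │ 3 │ - ┃                       
 ┃├───┼───┼───┼───┃                       
 ┃│ 0 │ . │ = │ + ┃                       
 ┃├───┼───┼───┼───┃                       
 ┃│ C │ MC│ MR│ M+┃                       
 ┃└───┴───┴───┴───┃                       
 ┗━━━━━━━━━━━━━━━━┗━━━━━━━━━━━━━━━━━━━━━━━


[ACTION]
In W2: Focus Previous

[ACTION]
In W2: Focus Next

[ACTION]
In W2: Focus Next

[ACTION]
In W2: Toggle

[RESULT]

                                          
                                          
                                          
                  ┏━━━━━━━━━━━━━━━━━━━━━━━
                  ┃ FormWidget            
                  ┠───────────────────────
                  ┃  Name:       [Alice   
 ┏━━━━━━━━━━━━━━━━┃  Language:   ( ) Engli
 ┃ Calculator     ┃  Admin:      [ ]      
 ┠────────────────┃  Public:     [x]      
 ┃                ┃> Address:    [        
 ┃┌───┬───┬───┬───┃                       
 ┃│ 7 │ 8 │ 9 │ ÷ ┃                       
 ┃├───┼───┼───┼───┃                       
 ┃│ 4 │ 5 │ 6 │ × ┃                       
 ┃├───┼───┼───┼───┃                       
 ┃│ 1 │ 2 │ 3 │ - ┃                       
 ┃├───┼───┼───┼───┃                       
 ┃│ 0 │ . │ = │ + ┃                       
 ┃├───┼───┼───┼───┃                       
 ┃│ C │ MC│ MR│ M+┃                       
 ┃└───┴───┴───┴───┃                       
 ┗━━━━━━━━━━━━━━━━┗━━━━━━━━━━━━━━━━━━━━━━━


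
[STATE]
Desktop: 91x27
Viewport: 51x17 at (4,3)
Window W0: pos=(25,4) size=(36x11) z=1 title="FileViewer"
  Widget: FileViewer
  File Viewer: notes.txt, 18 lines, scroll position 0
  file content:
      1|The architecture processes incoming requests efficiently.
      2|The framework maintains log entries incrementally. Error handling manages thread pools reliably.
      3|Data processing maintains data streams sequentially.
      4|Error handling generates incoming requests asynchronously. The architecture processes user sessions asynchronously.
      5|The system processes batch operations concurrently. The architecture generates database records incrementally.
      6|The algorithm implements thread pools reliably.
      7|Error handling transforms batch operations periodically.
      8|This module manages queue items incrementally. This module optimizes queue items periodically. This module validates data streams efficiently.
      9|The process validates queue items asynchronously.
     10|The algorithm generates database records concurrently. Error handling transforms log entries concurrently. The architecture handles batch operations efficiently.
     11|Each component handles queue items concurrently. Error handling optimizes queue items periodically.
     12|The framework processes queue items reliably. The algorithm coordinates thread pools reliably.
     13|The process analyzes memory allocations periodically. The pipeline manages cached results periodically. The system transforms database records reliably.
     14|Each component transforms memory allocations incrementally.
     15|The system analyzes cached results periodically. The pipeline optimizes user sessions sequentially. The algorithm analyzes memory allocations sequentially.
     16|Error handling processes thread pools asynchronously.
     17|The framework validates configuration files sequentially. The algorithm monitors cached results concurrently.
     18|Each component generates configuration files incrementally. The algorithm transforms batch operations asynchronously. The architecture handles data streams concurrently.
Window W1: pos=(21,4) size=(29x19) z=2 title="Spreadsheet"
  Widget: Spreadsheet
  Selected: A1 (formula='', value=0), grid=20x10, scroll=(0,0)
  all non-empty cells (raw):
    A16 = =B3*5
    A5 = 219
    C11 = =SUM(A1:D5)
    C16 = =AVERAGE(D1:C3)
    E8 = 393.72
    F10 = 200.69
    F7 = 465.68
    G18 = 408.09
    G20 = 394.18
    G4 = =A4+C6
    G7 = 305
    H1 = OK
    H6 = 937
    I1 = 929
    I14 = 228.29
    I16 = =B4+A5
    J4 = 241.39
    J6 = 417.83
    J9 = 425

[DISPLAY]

                                                   
                 ┏━━━━━━━━━━━━━━━━━━━━━━━━━━━┓━━━━━
                 ┃ Spreadsheet               ┃     
                 ┠───────────────────────────┨─────
                 ┃A1:                        ┃es in
                 ┃       A       B       C   ┃log e
                 ┃---------------------------┃s dat
                 ┃  1      [0]       0       ┃ inco
                 ┃  2        0       0       ┃ch op
                 ┃  3        0       0       ┃ thre
                 ┃  4        0       0       ┃s bat
                 ┃  5      219       0       ┃━━━━━
                 ┃  6        0       0       ┃     
                 ┃  7        0       0       ┃     
                 ┃  8        0       0       ┃     
                 ┃  9        0       0       ┃     
                 ┃ 10        0       0       ┃     


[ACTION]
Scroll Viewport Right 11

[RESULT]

                                                   
      ┏━━━━━━━━━━━━━━━━━━━━━━━━━━━┓━━━━━━━━━━┓     
      ┃ Spreadsheet               ┃          ┃     
      ┠───────────────────────────┨──────────┨     
      ┃A1:                        ┃es incomi▲┃     
      ┃       A       B       C   ┃log entri█┃     
      ┃---------------------------┃s data st░┃     
      ┃  1      [0]       0       ┃ incoming░┃     
      ┃  2        0       0       ┃ch operat░┃     
      ┃  3        0       0       ┃ thread p░┃     
      ┃  4        0       0       ┃s batch o▼┃     
      ┃  5      219       0       ┃━━━━━━━━━━┛     
      ┃  6        0       0       ┃                
      ┃  7        0       0       ┃                
      ┃  8        0       0       ┃                
      ┃  9        0       0       ┃                
      ┃ 10        0       0       ┃                


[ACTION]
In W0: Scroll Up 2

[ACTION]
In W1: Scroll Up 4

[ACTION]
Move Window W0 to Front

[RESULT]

                                                   
      ┏━━━┏━━━━━━━━━━━━━━━━━━━━━━━━━━━━━━━━━━┓     
      ┃ Sp┃ FileViewer                       ┃     
      ┠───┠──────────────────────────────────┨     
      ┃A1:┃The architecture processes incomi▲┃     
      ┃   ┃The framework maintains log entri█┃     
      ┃---┃Data processing maintains data st░┃     
      ┃  1┃Error handling generates incoming░┃     
      ┃  2┃The system processes batch operat░┃     
      ┃  3┃The algorithm implements thread p░┃     
      ┃  4┃Error handling transforms batch o▼┃     
      ┃  5┗━━━━━━━━━━━━━━━━━━━━━━━━━━━━━━━━━━┛     
      ┃  6        0       0       ┃                
      ┃  7        0       0       ┃                
      ┃  8        0       0       ┃                
      ┃  9        0       0       ┃                
      ┃ 10        0       0       ┃                


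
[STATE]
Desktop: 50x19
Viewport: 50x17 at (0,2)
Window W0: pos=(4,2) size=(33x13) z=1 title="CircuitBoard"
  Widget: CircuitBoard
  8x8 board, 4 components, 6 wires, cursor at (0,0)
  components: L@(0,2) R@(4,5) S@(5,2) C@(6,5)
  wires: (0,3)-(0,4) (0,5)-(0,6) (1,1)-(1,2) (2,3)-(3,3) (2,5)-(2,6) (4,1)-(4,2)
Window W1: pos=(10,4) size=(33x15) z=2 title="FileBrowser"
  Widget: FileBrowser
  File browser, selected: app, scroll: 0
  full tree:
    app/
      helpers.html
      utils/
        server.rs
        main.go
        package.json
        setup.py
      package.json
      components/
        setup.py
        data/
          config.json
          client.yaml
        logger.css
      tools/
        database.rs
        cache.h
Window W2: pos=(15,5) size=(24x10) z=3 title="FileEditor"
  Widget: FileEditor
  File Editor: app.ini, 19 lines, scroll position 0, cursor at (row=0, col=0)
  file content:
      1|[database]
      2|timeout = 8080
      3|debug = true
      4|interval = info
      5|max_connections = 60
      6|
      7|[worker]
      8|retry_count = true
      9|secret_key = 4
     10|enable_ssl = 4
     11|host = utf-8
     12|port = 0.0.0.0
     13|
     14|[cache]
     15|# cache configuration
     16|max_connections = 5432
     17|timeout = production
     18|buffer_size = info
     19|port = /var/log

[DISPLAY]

    ┏━━━━━━━━━━━━━━━━━━━━━━━━━━━━━━━┓             
    ┃ CircuitBoard                  ┃             
    ┠─────┏━━━━━━━━━━━━━━━━━━━━━━━━━━━━━━━┓       
    ┃   0 ┃ Fil┏━━━━━━━━━━━━━━━━━━━━━━┓   ┃       
    ┃0  [.┠────┃ FileEditor           ┃───┨       
    ┃     ┃> [-┠──────────────────────┨   ┃       
    ┃1    ┃    ┃█database]           ▲┃   ┃       
    ┃     ┃    ┃timeout = 8080       █┃   ┃       
    ┃2    ┃    ┃debug = true         ░┃   ┃       
    ┃     ┃    ┃interval = info      ░┃   ┃       
    ┃3    ┃    ┃max_connections = 60 ░┃   ┃       
    ┃     ┃    ┃                     ▼┃   ┃       
    ┗━━━━━┃    ┗━━━━━━━━━━━━━━━━━━━━━━┛   ┃       
          ┃                               ┃       
          ┃                               ┃       
          ┃                               ┃       
          ┗━━━━━━━━━━━━━━━━━━━━━━━━━━━━━━━┛       


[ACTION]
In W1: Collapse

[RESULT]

    ┏━━━━━━━━━━━━━━━━━━━━━━━━━━━━━━━┓             
    ┃ CircuitBoard                  ┃             
    ┠─────┏━━━━━━━━━━━━━━━━━━━━━━━━━━━━━━━┓       
    ┃   0 ┃ Fil┏━━━━━━━━━━━━━━━━━━━━━━┓   ┃       
    ┃0  [.┠────┃ FileEditor           ┃───┨       
    ┃     ┃> [+┠──────────────────────┨   ┃       
    ┃1    ┃    ┃█database]           ▲┃   ┃       
    ┃     ┃    ┃timeout = 8080       █┃   ┃       
    ┃2    ┃    ┃debug = true         ░┃   ┃       
    ┃     ┃    ┃interval = info      ░┃   ┃       
    ┃3    ┃    ┃max_connections = 60 ░┃   ┃       
    ┃     ┃    ┃                     ▼┃   ┃       
    ┗━━━━━┃    ┗━━━━━━━━━━━━━━━━━━━━━━┛   ┃       
          ┃                               ┃       
          ┃                               ┃       
          ┃                               ┃       
          ┗━━━━━━━━━━━━━━━━━━━━━━━━━━━━━━━┛       


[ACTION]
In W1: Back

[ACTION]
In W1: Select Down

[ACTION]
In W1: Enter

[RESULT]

    ┏━━━━━━━━━━━━━━━━━━━━━━━━━━━━━━━┓             
    ┃ CircuitBoard                  ┃             
    ┠─────┏━━━━━━━━━━━━━━━━━━━━━━━━━━━━━━━┓       
    ┃   0 ┃ Fil┏━━━━━━━━━━━━━━━━━━━━━━┓   ┃       
    ┃0  [.┠────┃ FileEditor           ┃───┨       
    ┃     ┃> [-┠──────────────────────┨   ┃       
    ┃1    ┃    ┃█database]           ▲┃   ┃       
    ┃     ┃    ┃timeout = 8080       █┃   ┃       
    ┃2    ┃    ┃debug = true         ░┃   ┃       
    ┃     ┃    ┃interval = info      ░┃   ┃       
    ┃3    ┃    ┃max_connections = 60 ░┃   ┃       
    ┃     ┃    ┃                     ▼┃   ┃       
    ┗━━━━━┃    ┗━━━━━━━━━━━━━━━━━━━━━━┛   ┃       
          ┃                               ┃       
          ┃                               ┃       
          ┃                               ┃       
          ┗━━━━━━━━━━━━━━━━━━━━━━━━━━━━━━━┛       


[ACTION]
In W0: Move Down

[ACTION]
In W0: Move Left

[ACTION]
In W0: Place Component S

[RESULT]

    ┏━━━━━━━━━━━━━━━━━━━━━━━━━━━━━━━┓             
    ┃ CircuitBoard                  ┃             
    ┠─────┏━━━━━━━━━━━━━━━━━━━━━━━━━━━━━━━┓       
    ┃   0 ┃ Fil┏━━━━━━━━━━━━━━━━━━━━━━┓   ┃       
    ┃0    ┠────┃ FileEditor           ┃───┨       
    ┃     ┃> [-┠──────────────────────┨   ┃       
    ┃1  [S┃    ┃█database]           ▲┃   ┃       
    ┃     ┃    ┃timeout = 8080       █┃   ┃       
    ┃2    ┃    ┃debug = true         ░┃   ┃       
    ┃     ┃    ┃interval = info      ░┃   ┃       
    ┃3    ┃    ┃max_connections = 60 ░┃   ┃       
    ┃     ┃    ┃                     ▼┃   ┃       
    ┗━━━━━┃    ┗━━━━━━━━━━━━━━━━━━━━━━┛   ┃       
          ┃                               ┃       
          ┃                               ┃       
          ┃                               ┃       
          ┗━━━━━━━━━━━━━━━━━━━━━━━━━━━━━━━┛       
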